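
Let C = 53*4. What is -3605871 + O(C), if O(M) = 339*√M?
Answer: -3605871 + 678*√53 ≈ -3.6009e+6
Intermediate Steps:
C = 212
-3605871 + O(C) = -3605871 + 339*√212 = -3605871 + 339*(2*√53) = -3605871 + 678*√53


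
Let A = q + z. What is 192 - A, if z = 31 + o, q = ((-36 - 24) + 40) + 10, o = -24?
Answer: 195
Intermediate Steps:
q = -10 (q = (-60 + 40) + 10 = -20 + 10 = -10)
z = 7 (z = 31 - 24 = 7)
A = -3 (A = -10 + 7 = -3)
192 - A = 192 - 1*(-3) = 192 + 3 = 195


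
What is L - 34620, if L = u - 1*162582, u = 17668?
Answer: -179534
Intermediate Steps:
L = -144914 (L = 17668 - 1*162582 = 17668 - 162582 = -144914)
L - 34620 = -144914 - 34620 = -179534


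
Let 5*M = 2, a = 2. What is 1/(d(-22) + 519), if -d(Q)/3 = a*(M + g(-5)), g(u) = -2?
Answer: 5/2643 ≈ 0.0018918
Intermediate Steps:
M = 2/5 (M = (1/5)*2 = 2/5 ≈ 0.40000)
d(Q) = 48/5 (d(Q) = -6*(2/5 - 2) = -6*(-8)/5 = -3*(-16/5) = 48/5)
1/(d(-22) + 519) = 1/(48/5 + 519) = 1/(2643/5) = 5/2643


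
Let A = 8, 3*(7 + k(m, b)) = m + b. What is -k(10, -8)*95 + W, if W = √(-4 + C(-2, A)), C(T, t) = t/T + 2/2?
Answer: 1805/3 + I*√7 ≈ 601.67 + 2.6458*I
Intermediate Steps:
k(m, b) = -7 + b/3 + m/3 (k(m, b) = -7 + (m + b)/3 = -7 + (b + m)/3 = -7 + (b/3 + m/3) = -7 + b/3 + m/3)
C(T, t) = 1 + t/T (C(T, t) = t/T + 2*(½) = t/T + 1 = 1 + t/T)
W = I*√7 (W = √(-4 + (-2 + 8)/(-2)) = √(-4 - ½*6) = √(-4 - 3) = √(-7) = I*√7 ≈ 2.6458*I)
-k(10, -8)*95 + W = -(-7 + (⅓)*(-8) + (⅓)*10)*95 + I*√7 = -(-7 - 8/3 + 10/3)*95 + I*√7 = -1*(-19/3)*95 + I*√7 = (19/3)*95 + I*√7 = 1805/3 + I*√7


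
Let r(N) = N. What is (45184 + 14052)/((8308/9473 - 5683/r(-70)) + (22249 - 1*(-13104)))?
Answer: 39279983960/23497344449 ≈ 1.6717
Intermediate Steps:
(45184 + 14052)/((8308/9473 - 5683/r(-70)) + (22249 - 1*(-13104))) = (45184 + 14052)/((8308/9473 - 5683/(-70)) + (22249 - 1*(-13104))) = 59236/((8308*(1/9473) - 5683*(-1/70)) + (22249 + 13104)) = 59236/((8308/9473 + 5683/70) + 35353) = 59236/(54416619/663110 + 35353) = 59236/(23497344449/663110) = 59236*(663110/23497344449) = 39279983960/23497344449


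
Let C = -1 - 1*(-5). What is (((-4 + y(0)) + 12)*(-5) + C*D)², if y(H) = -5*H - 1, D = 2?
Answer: 729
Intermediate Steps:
C = 4 (C = -1 + 5 = 4)
y(H) = -1 - 5*H
(((-4 + y(0)) + 12)*(-5) + C*D)² = (((-4 + (-1 - 5*0)) + 12)*(-5) + 4*2)² = (((-4 + (-1 + 0)) + 12)*(-5) + 8)² = (((-4 - 1) + 12)*(-5) + 8)² = ((-5 + 12)*(-5) + 8)² = (7*(-5) + 8)² = (-35 + 8)² = (-27)² = 729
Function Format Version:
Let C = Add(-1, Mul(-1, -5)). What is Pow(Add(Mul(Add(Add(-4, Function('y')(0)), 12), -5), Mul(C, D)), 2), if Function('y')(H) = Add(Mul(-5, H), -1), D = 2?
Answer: 729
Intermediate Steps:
C = 4 (C = Add(-1, 5) = 4)
Function('y')(H) = Add(-1, Mul(-5, H))
Pow(Add(Mul(Add(Add(-4, Function('y')(0)), 12), -5), Mul(C, D)), 2) = Pow(Add(Mul(Add(Add(-4, Add(-1, Mul(-5, 0))), 12), -5), Mul(4, 2)), 2) = Pow(Add(Mul(Add(Add(-4, Add(-1, 0)), 12), -5), 8), 2) = Pow(Add(Mul(Add(Add(-4, -1), 12), -5), 8), 2) = Pow(Add(Mul(Add(-5, 12), -5), 8), 2) = Pow(Add(Mul(7, -5), 8), 2) = Pow(Add(-35, 8), 2) = Pow(-27, 2) = 729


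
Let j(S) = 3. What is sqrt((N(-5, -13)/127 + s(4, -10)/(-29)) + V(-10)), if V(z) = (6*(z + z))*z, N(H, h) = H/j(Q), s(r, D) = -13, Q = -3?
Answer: 2*sqrt(36637401198)/11049 ≈ 34.647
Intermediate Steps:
N(H, h) = H/3
V(z) = 12*z**2 (V(z) = (6*(2*z))*z = (12*z)*z = 12*z**2)
sqrt((N(-5, -13)/127 + s(4, -10)/(-29)) + V(-10)) = sqrt((((1/3)*(-5))/127 - 13/(-29)) + 12*(-10)**2) = sqrt((-5/3*1/127 - 13*(-1/29)) + 12*100) = sqrt((-5/381 + 13/29) + 1200) = sqrt(4808/11049 + 1200) = sqrt(13263608/11049) = 2*sqrt(36637401198)/11049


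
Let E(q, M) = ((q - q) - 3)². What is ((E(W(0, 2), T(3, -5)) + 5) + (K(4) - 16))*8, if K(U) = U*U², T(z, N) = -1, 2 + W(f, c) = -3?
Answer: 496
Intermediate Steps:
W(f, c) = -5 (W(f, c) = -2 - 3 = -5)
E(q, M) = 9 (E(q, M) = (0 - 3)² = (-3)² = 9)
K(U) = U³
((E(W(0, 2), T(3, -5)) + 5) + (K(4) - 16))*8 = ((9 + 5) + (4³ - 16))*8 = (14 + (64 - 16))*8 = (14 + 48)*8 = 62*8 = 496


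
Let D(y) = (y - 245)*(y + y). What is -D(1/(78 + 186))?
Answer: 64679/34848 ≈ 1.8560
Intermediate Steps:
D(y) = 2*y*(-245 + y) (D(y) = (-245 + y)*(2*y) = 2*y*(-245 + y))
-D(1/(78 + 186)) = -2*(-245 + 1/(78 + 186))/(78 + 186) = -2*(-245 + 1/264)/264 = -2*(-64679)/(264*264) = -1*(-64679/34848) = 64679/34848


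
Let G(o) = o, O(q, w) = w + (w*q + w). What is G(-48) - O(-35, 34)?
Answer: 1074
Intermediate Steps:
O(q, w) = 2*w + q*w (O(q, w) = w + (q*w + w) = w + (w + q*w) = 2*w + q*w)
G(-48) - O(-35, 34) = -48 - 34*(2 - 35) = -48 - 34*(-33) = -48 - 1*(-1122) = -48 + 1122 = 1074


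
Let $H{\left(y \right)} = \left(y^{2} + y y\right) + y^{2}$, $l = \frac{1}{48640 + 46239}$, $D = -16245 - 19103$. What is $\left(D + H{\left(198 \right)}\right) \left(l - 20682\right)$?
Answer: $- \frac{161425617007928}{94879} \approx -1.7014 \cdot 10^{9}$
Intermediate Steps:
$D = -35348$
$l = \frac{1}{94879} \approx 1.054 \cdot 10^{-5}$
$H{\left(y \right)} = 3 y^{2}$ ($H{\left(y \right)} = \left(y^{2} + y^{2}\right) + y^{2} = 2 y^{2} + y^{2} = 3 y^{2}$)
$\left(D + H{\left(198 \right)}\right) \left(l - 20682\right) = \left(-35348 + 3 \cdot 198^{2}\right) \left(\frac{1}{94879} - 20682\right) = \left(-35348 + 3 \cdot 39204\right) \left(- \frac{1962287477}{94879}\right) = \left(-35348 + 117612\right) \left(- \frac{1962287477}{94879}\right) = 82264 \left(- \frac{1962287477}{94879}\right) = - \frac{161425617007928}{94879}$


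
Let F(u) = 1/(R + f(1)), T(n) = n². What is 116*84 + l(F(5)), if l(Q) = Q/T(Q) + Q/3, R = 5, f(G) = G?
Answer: 175501/18 ≈ 9750.1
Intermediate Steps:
F(u) = ⅙ (F(u) = 1/(5 + 1) = 1/6 = ⅙)
l(Q) = 1/Q + Q/3 (l(Q) = Q/(Q²) + Q/3 = Q/Q² + Q*(⅓) = 1/Q + Q/3)
116*84 + l(F(5)) = 116*84 + (1/(⅙) + (⅓)*(⅙)) = 9744 + (6 + 1/18) = 9744 + 109/18 = 175501/18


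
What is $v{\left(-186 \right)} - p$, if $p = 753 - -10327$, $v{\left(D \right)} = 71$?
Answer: $-11009$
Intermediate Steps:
$p = 11080$ ($p = 753 + 10327 = 11080$)
$v{\left(-186 \right)} - p = 71 - 11080 = -11009$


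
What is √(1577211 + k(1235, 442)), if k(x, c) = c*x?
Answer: √2123081 ≈ 1457.1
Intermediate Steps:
√(1577211 + k(1235, 442)) = √(1577211 + 442*1235) = √(1577211 + 545870) = √2123081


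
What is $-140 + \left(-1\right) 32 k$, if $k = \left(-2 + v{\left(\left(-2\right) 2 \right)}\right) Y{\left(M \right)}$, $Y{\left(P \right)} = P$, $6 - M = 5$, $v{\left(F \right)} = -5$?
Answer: $84$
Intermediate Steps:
$M = 1$ ($M = 6 - 5 = 1$)
$k = -7$ ($k = \left(-2 - 5\right) 1 = \left(-7\right) 1 = -7$)
$-140 + \left(-1\right) 32 k = -140 + \left(-1\right) 32 \left(-7\right) = -140 - -224 = -140 + 224 = 84$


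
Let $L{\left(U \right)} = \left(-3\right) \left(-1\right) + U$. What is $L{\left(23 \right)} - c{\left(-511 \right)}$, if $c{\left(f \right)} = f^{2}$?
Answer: $-261095$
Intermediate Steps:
$L{\left(U \right)} = 3 + U$
$L{\left(23 \right)} - c{\left(-511 \right)} = \left(3 + 23\right) - \left(-511\right)^{2} = 26 - 261121 = -261095$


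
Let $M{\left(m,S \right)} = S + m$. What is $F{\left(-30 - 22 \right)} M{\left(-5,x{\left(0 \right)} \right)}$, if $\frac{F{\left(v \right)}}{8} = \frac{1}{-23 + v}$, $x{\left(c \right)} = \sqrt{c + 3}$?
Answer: $\frac{8}{15} - \frac{8 \sqrt{3}}{75} \approx 0.34858$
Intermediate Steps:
$x{\left(c \right)} = \sqrt{3 + c}$
$F{\left(v \right)} = \frac{8}{-23 + v}$
$F{\left(-30 - 22 \right)} M{\left(-5,x{\left(0 \right)} \right)} = \frac{8}{-23 - 52} \left(\sqrt{3 + 0} - 5\right) = \frac{8}{-23 - 52} \left(\sqrt{3} - 5\right) = \frac{8}{-23 - 52} \left(-5 + \sqrt{3}\right) = \frac{8}{-75} \left(-5 + \sqrt{3}\right) = 8 \left(- \frac{1}{75}\right) \left(-5 + \sqrt{3}\right) = - \frac{8 \left(-5 + \sqrt{3}\right)}{75} = \frac{8}{15} - \frac{8 \sqrt{3}}{75}$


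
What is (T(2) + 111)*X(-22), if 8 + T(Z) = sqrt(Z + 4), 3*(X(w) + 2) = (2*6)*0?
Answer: -206 - 2*sqrt(6) ≈ -210.90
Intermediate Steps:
X(w) = -2 (X(w) = -2 + ((2*6)*0)/3 = -2 + (12*0)/3 = -2 + (1/3)*0 = -2 + 0 = -2)
T(Z) = -8 + sqrt(4 + Z) (T(Z) = -8 + sqrt(Z + 4) = -8 + sqrt(4 + Z))
(T(2) + 111)*X(-22) = ((-8 + sqrt(4 + 2)) + 111)*(-2) = ((-8 + sqrt(6)) + 111)*(-2) = (103 + sqrt(6))*(-2) = -206 - 2*sqrt(6)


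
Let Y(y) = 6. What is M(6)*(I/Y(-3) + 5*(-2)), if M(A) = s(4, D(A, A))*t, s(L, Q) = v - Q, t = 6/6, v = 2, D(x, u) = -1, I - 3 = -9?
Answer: -33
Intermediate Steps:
I = -6 (I = 3 - 9 = -6)
t = 1 (t = 6*(1/6) = 1)
s(L, Q) = 2 - Q
M(A) = 3 (M(A) = (2 - 1*(-1))*1 = (2 + 1)*1 = 3*1 = 3)
M(6)*(I/Y(-3) + 5*(-2)) = 3*(-6/6 + 5*(-2)) = 3*(-6*1/6 - 10) = 3*(-1 - 10) = 3*(-11) = -33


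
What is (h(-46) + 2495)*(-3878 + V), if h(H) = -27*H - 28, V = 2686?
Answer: -4421128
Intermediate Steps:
h(H) = -28 - 27*H
(h(-46) + 2495)*(-3878 + V) = ((-28 - 27*(-46)) + 2495)*(-3878 + 2686) = ((-28 + 1242) + 2495)*(-1192) = (1214 + 2495)*(-1192) = 3709*(-1192) = -4421128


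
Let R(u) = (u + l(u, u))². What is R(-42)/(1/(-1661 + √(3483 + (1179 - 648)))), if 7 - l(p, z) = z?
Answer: -81389 + 147*√446 ≈ -78285.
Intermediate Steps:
l(p, z) = 7 - z
R(u) = 49 (R(u) = (u + (7 - u))² = 7² = 49)
R(-42)/(1/(-1661 + √(3483 + (1179 - 648)))) = 49/(1/(-1661 + √(3483 + (1179 - 648)))) = 49/(1/(-1661 + √(3483 + 531))) = 49/(1/(-1661 + √4014)) = 49/(1/(-1661 + 3*√446)) = 49*(-1661 + 3*√446) = -81389 + 147*√446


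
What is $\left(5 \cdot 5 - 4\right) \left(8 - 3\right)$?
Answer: $105$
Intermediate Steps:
$\left(5 \cdot 5 - 4\right) \left(8 - 3\right) = \left(25 - 4\right) 5 = 21 \cdot 5 = 105$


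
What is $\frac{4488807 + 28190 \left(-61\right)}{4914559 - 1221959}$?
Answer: $\frac{2769217}{3692600} \approx 0.74994$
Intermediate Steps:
$\frac{4488807 + 28190 \left(-61\right)}{4914559 - 1221959} = \frac{4488807 - 1719590}{3692600} = 2769217 \cdot \frac{1}{3692600} = \frac{2769217}{3692600}$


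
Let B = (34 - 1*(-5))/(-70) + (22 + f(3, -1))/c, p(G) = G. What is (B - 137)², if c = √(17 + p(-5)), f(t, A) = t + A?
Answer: 92952841/4900 - 38516*√3/35 ≈ 17064.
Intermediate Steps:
f(t, A) = A + t
c = 2*√3 (c = √(17 - 5) = √12 = 2*√3 ≈ 3.4641)
B = -39/70 + 4*√3 (B = (34 - 1*(-5))/(-70) + (22 + (-1 + 3))/((2*√3)) = (34 + 5)*(-1/70) + (22 + 2)*(√3/6) = 39*(-1/70) + 24*(√3/6) = -39/70 + 4*√3 ≈ 6.3711)
(B - 137)² = ((-39/70 + 4*√3) - 137)² = (-9629/70 + 4*√3)²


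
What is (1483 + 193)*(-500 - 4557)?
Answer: -8475532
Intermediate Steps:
(1483 + 193)*(-500 - 4557) = 1676*(-5057) = -8475532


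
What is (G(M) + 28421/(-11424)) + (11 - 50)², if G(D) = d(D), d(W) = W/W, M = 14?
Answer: 17358907/11424 ≈ 1519.5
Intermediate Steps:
d(W) = 1
G(D) = 1
(G(M) + 28421/(-11424)) + (11 - 50)² = (1 + 28421/(-11424)) + (11 - 50)² = (1 + 28421*(-1/11424)) + (-39)² = (1 - 28421/11424) + 1521 = -16997/11424 + 1521 = 17358907/11424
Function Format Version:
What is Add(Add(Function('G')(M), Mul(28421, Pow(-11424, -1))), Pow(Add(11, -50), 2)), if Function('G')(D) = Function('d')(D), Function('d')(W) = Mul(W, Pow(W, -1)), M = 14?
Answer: Rational(17358907, 11424) ≈ 1519.5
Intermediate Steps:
Function('d')(W) = 1
Function('G')(D) = 1
Add(Add(Function('G')(M), Mul(28421, Pow(-11424, -1))), Pow(Add(11, -50), 2)) = Add(Add(1, Mul(28421, Pow(-11424, -1))), Pow(Add(11, -50), 2)) = Add(Add(1, Mul(28421, Rational(-1, 11424))), Pow(-39, 2)) = Add(Add(1, Rational(-28421, 11424)), 1521) = Add(Rational(-16997, 11424), 1521) = Rational(17358907, 11424)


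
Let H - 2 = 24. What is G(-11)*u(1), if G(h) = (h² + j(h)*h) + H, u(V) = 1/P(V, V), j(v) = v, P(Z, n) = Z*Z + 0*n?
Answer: 268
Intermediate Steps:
H = 26 (H = 2 + 24 = 26)
P(Z, n) = Z² (P(Z, n) = Z² + 0 = Z²)
u(V) = V⁻² (u(V) = 1/(V²) = V⁻²)
G(h) = 26 + 2*h² (G(h) = (h² + h*h) + 26 = (h² + h²) + 26 = 2*h² + 26 = 26 + 2*h²)
G(-11)*u(1) = (26 + 2*(-11)²)/1² = (26 + 2*121)*1 = (26 + 242)*1 = 268*1 = 268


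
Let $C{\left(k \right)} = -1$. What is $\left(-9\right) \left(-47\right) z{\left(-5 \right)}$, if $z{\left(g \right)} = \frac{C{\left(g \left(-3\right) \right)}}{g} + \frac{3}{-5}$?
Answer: $- \frac{846}{5} \approx -169.2$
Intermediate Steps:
$z{\left(g \right)} = - \frac{3}{5} - \frac{1}{g}$ ($z{\left(g \right)} = - \frac{1}{g} + \frac{3}{-5} = - \frac{1}{g} + 3 \left(- \frac{1}{5}\right) = - \frac{1}{g} - \frac{3}{5} = - \frac{3}{5} - \frac{1}{g}$)
$\left(-9\right) \left(-47\right) z{\left(-5 \right)} = \left(-9\right) \left(-47\right) \left(- \frac{3}{5} - \frac{1}{-5}\right) = 423 \left(- \frac{3}{5} - - \frac{1}{5}\right) = 423 \left(- \frac{3}{5} + \frac{1}{5}\right) = 423 \left(- \frac{2}{5}\right) = - \frac{846}{5}$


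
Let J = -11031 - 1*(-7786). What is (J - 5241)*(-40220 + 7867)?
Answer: 274547558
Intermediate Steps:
J = -3245 (J = -11031 + 7786 = -3245)
(J - 5241)*(-40220 + 7867) = (-3245 - 5241)*(-40220 + 7867) = -8486*(-32353) = 274547558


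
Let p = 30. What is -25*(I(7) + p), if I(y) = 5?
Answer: -875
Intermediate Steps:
-25*(I(7) + p) = -25*(5 + 30) = -25*35 = -875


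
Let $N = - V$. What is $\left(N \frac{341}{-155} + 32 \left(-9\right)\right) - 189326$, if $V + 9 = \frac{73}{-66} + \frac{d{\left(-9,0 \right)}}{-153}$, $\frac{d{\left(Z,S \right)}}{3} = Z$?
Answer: $- \frac{96714281}{510} \approx -1.8964 \cdot 10^{5}$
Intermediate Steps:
$d{\left(Z,S \right)} = 3 Z$
$V = - \frac{11141}{1122}$ ($V = -9 + \left(\frac{73}{-66} + \frac{3 \left(-9\right)}{-153}\right) = -9 + \left(73 \left(- \frac{1}{66}\right) - - \frac{3}{17}\right) = -9 + \left(- \frac{73}{66} + \frac{3}{17}\right) = -9 - \frac{1043}{1122} = - \frac{11141}{1122} \approx -9.9296$)
$N = \frac{11141}{1122}$ ($N = \left(-1\right) \left(- \frac{11141}{1122}\right) = \frac{11141}{1122} \approx 9.9296$)
$\left(N \frac{341}{-155} + 32 \left(-9\right)\right) - 189326 = \left(\frac{11141 \frac{341}{-155}}{1122} + 32 \left(-9\right)\right) - 189326 = \left(\frac{11141 \cdot 341 \left(- \frac{1}{155}\right)}{1122} - 288\right) - 189326 = \left(\frac{11141}{1122} \left(- \frac{11}{5}\right) - 288\right) - 189326 = \left(- \frac{11141}{510} - 288\right) - 189326 = - \frac{158021}{510} - 189326 = - \frac{96714281}{510}$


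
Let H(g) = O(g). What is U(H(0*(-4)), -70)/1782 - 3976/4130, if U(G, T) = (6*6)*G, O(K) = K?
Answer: -284/295 ≈ -0.96271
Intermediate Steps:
H(g) = g
U(G, T) = 36*G
U(H(0*(-4)), -70)/1782 - 3976/4130 = (36*(0*(-4)))/1782 - 3976/4130 = (36*0)*(1/1782) - 3976*1/4130 = 0*(1/1782) - 284/295 = 0 - 284/295 = -284/295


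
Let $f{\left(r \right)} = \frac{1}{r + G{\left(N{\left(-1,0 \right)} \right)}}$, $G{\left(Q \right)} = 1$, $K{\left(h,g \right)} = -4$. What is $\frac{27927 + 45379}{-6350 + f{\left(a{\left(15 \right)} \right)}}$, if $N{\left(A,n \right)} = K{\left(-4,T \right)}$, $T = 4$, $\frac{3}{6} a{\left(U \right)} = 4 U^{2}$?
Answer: $- \frac{132024106}{11436349} \approx -11.544$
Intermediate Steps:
$a{\left(U \right)} = 8 U^{2}$ ($a{\left(U \right)} = 2 \cdot 4 U^{2} = 8 U^{2}$)
$N{\left(A,n \right)} = -4$
$f{\left(r \right)} = \frac{1}{1 + r}$ ($f{\left(r \right)} = \frac{1}{r + 1} = \frac{1}{1 + r}$)
$\frac{27927 + 45379}{-6350 + f{\left(a{\left(15 \right)} \right)}} = \frac{27927 + 45379}{-6350 + \frac{1}{1 + 8 \cdot 15^{2}}} = \frac{73306}{-6350 + \frac{1}{1 + 8 \cdot 225}} = \frac{73306}{-6350 + \frac{1}{1 + 1800}} = \frac{73306}{-6350 + \frac{1}{1801}} = \frac{73306}{- \frac{11436349}{1801}} = 73306 \left(- \frac{1801}{11436349}\right) = - \frac{132024106}{11436349}$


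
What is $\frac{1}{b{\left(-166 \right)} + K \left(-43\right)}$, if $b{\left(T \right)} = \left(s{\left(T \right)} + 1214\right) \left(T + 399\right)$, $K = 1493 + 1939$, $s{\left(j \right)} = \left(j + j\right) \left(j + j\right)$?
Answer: $\frac{1}{25817478} \approx 3.8733 \cdot 10^{-8}$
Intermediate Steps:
$s{\left(j \right)} = 4 j^{2}$ ($s{\left(j \right)} = 2 j 2 j = 4 j^{2}$)
$K = 3432$
$b{\left(T \right)} = \left(399 + T\right) \left(1214 + 4 T^{2}\right)$ ($b{\left(T \right)} = \left(4 T^{2} + 1214\right) \left(T + 399\right) = \left(1214 + 4 T^{2}\right) \left(399 + T\right) = \left(399 + T\right) \left(1214 + 4 T^{2}\right)$)
$\frac{1}{b{\left(-166 \right)} + K \left(-43\right)} = \frac{1}{\left(484386 + 4 \left(-166\right)^{3} + 1214 \left(-166\right) + 1596 \left(-166\right)^{2}\right) + 3432 \left(-43\right)} = \frac{1}{\left(484386 + 4 \left(-4574296\right) - 201524 + 1596 \cdot 27556\right) - 147576} = \frac{1}{\left(484386 - 18297184 - 201524 + 43979376\right) - 147576} = \frac{1}{25965054 - 147576} = \frac{1}{25817478}$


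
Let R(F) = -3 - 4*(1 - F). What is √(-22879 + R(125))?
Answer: I*√22386 ≈ 149.62*I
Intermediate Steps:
R(F) = -7 + 4*F (R(F) = -3 + (-4 + 4*F) = -7 + 4*F)
√(-22879 + R(125)) = √(-22879 + (-7 + 4*125)) = √(-22879 + (-7 + 500)) = √(-22879 + 493) = √(-22386) = I*√22386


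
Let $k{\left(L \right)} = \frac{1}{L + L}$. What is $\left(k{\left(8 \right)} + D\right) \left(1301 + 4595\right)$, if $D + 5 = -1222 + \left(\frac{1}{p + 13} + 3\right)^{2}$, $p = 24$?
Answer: $- \frac{19658837495}{2738} \approx -7.18 \cdot 10^{6}$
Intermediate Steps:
$k{\left(L \right)} = \frac{1}{2 L}$
$D = - \frac{1667219}{1369}$ ($D = -5 - \left(1222 - \left(\frac{1}{24 + 13} + 3\right)^{2}\right) = -5 - \left(1222 - \left(\frac{1}{37} + 3\right)^{2}\right) = -5 - \left(1222 - \left(\frac{112}{37}\right)^{2}\right) = -5 + \left(-1222 + \frac{12544}{1369}\right) = -5 - \frac{1660374}{1369} = - \frac{1667219}{1369} \approx -1217.8$)
$\left(k{\left(8 \right)} + D\right) \left(1301 + 4595\right) = \left(\frac{1}{2 \cdot 8} - \frac{1667219}{1369}\right) \left(1301 + 4595\right) = \left(\frac{1}{2} \cdot \frac{1}{8} - \frac{1667219}{1369}\right) 5896 = \left(\frac{1}{16} - \frac{1667219}{1369}\right) 5896 = \left(- \frac{26674135}{21904}\right) 5896 = - \frac{19658837495}{2738}$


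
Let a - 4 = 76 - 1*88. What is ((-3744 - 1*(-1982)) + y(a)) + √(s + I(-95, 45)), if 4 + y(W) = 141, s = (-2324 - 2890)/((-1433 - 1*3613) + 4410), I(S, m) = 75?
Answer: -1625 + √934814/106 ≈ -1615.9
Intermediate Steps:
s = 869/106 (s = -5214/((-1433 - 3613) + 4410) = -5214/(-5046 + 4410) = -5214/(-636) = -5214*(-1/636) = 869/106 ≈ 8.1981)
a = -8 (a = 4 + (76 - 1*88) = 4 + (76 - 88) = 4 - 12 = -8)
y(W) = 137 (y(W) = -4 + 141 = 137)
((-3744 - 1*(-1982)) + y(a)) + √(s + I(-95, 45)) = ((-3744 - 1*(-1982)) + 137) + √(869/106 + 75) = ((-3744 + 1982) + 137) + √(8819/106) = (-1762 + 137) + √934814/106 = -1625 + √934814/106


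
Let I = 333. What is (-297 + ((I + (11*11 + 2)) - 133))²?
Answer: 676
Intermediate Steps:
(-297 + ((I + (11*11 + 2)) - 133))² = (-297 + ((333 + (11*11 + 2)) - 133))² = (-297 + ((333 + (121 + 2)) - 133))² = (-297 + ((333 + 123) - 133))² = (-297 + (456 - 133))² = (-297 + 323)² = 26² = 676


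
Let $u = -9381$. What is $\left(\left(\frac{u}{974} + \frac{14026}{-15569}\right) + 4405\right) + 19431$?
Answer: $\frac{361294300103}{15164206} \approx 23825.0$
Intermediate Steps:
$\left(\left(\frac{u}{974} + \frac{14026}{-15569}\right) + 4405\right) + 19431 = \left(\left(- \frac{9381}{974} + \frac{14026}{-15569}\right) + 4405\right) + 19431 = \left(\left(\left(-9381\right) \frac{1}{974} + 14026 \left(- \frac{1}{15569}\right)\right) + 4405\right) + 19431 = \left(\left(- \frac{9381}{974} - \frac{14026}{15569}\right) + 4405\right) + 19431 = \left(- \frac{159714113}{15164206} + 4405\right) + 19431 = \frac{66638613317}{15164206} + 19431 = \frac{361294300103}{15164206}$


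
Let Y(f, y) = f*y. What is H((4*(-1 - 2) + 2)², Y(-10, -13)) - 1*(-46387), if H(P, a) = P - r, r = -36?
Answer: 46523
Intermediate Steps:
H(P, a) = 36 + P (H(P, a) = P - 1*(-36) = P + 36 = 36 + P)
H((4*(-1 - 2) + 2)², Y(-10, -13)) - 1*(-46387) = (36 + (4*(-1 - 2) + 2)²) - 1*(-46387) = (36 + (4*(-3) + 2)²) + 46387 = (36 + (-12 + 2)²) + 46387 = (36 + (-10)²) + 46387 = (36 + 100) + 46387 = 136 + 46387 = 46523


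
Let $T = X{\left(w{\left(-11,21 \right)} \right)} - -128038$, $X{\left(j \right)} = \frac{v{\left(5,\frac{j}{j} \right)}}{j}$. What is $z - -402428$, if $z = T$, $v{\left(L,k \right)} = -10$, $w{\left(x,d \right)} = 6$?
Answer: $\frac{1591393}{3} \approx 5.3046 \cdot 10^{5}$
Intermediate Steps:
$X{\left(j \right)} = - \frac{10}{j}$
$T = \frac{384109}{3}$ ($T = - \frac{10}{6} - -128038 = \left(-10\right) \frac{1}{6} + 128038 = - \frac{5}{3} + 128038 = \frac{384109}{3} \approx 1.2804 \cdot 10^{5}$)
$z = \frac{384109}{3} \approx 1.2804 \cdot 10^{5}$
$z - -402428 = \frac{384109}{3} - -402428 = \frac{384109}{3} + 402428 = \frac{1591393}{3}$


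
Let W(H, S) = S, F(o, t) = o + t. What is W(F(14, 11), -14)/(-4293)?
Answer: 14/4293 ≈ 0.0032611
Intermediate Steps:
W(F(14, 11), -14)/(-4293) = -14/(-4293) = -14*(-1/4293) = 14/4293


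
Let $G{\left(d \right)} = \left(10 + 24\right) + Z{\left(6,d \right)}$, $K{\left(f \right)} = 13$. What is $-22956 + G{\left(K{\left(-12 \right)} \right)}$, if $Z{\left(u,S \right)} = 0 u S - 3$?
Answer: $-22925$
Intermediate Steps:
$Z{\left(u,S \right)} = -3$ ($Z{\left(u,S \right)} = 0 S - 3 = 0 - 3 = -3$)
$G{\left(d \right)} = 31$ ($G{\left(d \right)} = \left(10 + 24\right) - 3 = 34 - 3 = 31$)
$-22956 + G{\left(K{\left(-12 \right)} \right)} = -22956 + 31 = -22925$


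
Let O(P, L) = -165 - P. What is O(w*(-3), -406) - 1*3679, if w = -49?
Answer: -3991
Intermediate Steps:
O(w*(-3), -406) - 1*3679 = (-165 - (-49)*(-3)) - 1*3679 = (-165 - 1*147) - 3679 = (-165 - 147) - 3679 = -312 - 3679 = -3991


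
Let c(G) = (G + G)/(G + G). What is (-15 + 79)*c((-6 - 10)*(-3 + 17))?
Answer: 64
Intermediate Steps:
c(G) = 1 (c(G) = (2*G)/((2*G)) = (2*G)*(1/(2*G)) = 1)
(-15 + 79)*c((-6 - 10)*(-3 + 17)) = (-15 + 79)*1 = 64*1 = 64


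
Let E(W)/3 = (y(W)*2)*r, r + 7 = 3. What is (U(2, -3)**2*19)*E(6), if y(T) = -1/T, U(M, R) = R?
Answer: 684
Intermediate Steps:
r = -4 (r = -7 + 3 = -4)
E(W) = 24/W (E(W) = 3*((-1/W*2)*(-4)) = 3*(-2/W*(-4)) = 3*(8/W) = 24/W)
(U(2, -3)**2*19)*E(6) = ((-3)**2*19)*(24/6) = (9*19)*(24*(1/6)) = 171*4 = 684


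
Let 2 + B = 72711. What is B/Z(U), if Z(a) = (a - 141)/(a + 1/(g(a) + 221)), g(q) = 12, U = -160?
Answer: 387216973/10019 ≈ 38648.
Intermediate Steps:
B = 72709 (B = -2 + 72711 = 72709)
Z(a) = (-141 + a)/(1/233 + a) (Z(a) = (a - 141)/(a + 1/(12 + 221)) = (-141 + a)/(a + 1/233) = (-141 + a)/(1/233 + a))
B/Z(U) = 72709/((233*(-141 - 160)/(1 + 233*(-160)))) = 72709/((233*(-301)/(1 - 37280))) = 72709/((233*(-301)/(-37279))) = 72709/((233*(-1/37279)*(-301))) = 72709/(70133/37279) = 72709*(37279/70133) = 387216973/10019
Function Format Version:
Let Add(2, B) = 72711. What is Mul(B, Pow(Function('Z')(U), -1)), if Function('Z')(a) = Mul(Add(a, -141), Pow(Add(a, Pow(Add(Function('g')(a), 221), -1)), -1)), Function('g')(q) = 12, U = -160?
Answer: Rational(387216973, 10019) ≈ 38648.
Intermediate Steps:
B = 72709 (B = Add(-2, 72711) = 72709)
Function('Z')(a) = Mul(Pow(Add(Rational(1, 233), a), -1), Add(-141, a)) (Function('Z')(a) = Mul(Add(a, -141), Pow(Add(a, Pow(Add(12, 221), -1)), -1)) = Mul(Add(-141, a), Pow(Add(a, Pow(233, -1)), -1)) = Mul(Add(-141, a), Pow(Add(a, Rational(1, 233)), -1)) = Mul(Add(-141, a), Pow(Add(Rational(1, 233), a), -1)) = Mul(Pow(Add(Rational(1, 233), a), -1), Add(-141, a)))
Mul(B, Pow(Function('Z')(U), -1)) = Mul(72709, Pow(Mul(233, Pow(Add(1, Mul(233, -160)), -1), Add(-141, -160)), -1)) = Mul(72709, Pow(Mul(233, Pow(Add(1, -37280), -1), -301), -1)) = Mul(72709, Pow(Mul(233, Pow(-37279, -1), -301), -1)) = Mul(72709, Pow(Mul(233, Rational(-1, 37279), -301), -1)) = Mul(72709, Pow(Rational(70133, 37279), -1)) = Mul(72709, Rational(37279, 70133)) = Rational(387216973, 10019)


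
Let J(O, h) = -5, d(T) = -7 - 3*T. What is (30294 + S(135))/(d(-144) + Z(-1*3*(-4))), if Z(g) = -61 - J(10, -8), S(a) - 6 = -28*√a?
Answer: 10100/123 - 28*√15/123 ≈ 81.232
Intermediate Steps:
S(a) = 6 - 28*√a
Z(g) = -56 (Z(g) = -61 - 1*(-5) = -61 + 5 = -56)
(30294 + S(135))/(d(-144) + Z(-1*3*(-4))) = (30294 + (6 - 84*√15))/((-7 - 3*(-144)) - 56) = (30294 + (6 - 84*√15))/((-7 + 432) - 56) = (30294 + (6 - 84*√15))/(425 - 56) = (30300 - 84*√15)/369 = (30300 - 84*√15)*(1/369) = 10100/123 - 28*√15/123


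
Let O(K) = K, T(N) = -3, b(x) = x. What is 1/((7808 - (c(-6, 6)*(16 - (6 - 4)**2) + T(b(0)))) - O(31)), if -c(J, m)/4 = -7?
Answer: 1/7444 ≈ 0.00013434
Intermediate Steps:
c(J, m) = 28 (c(J, m) = -4*(-7) = 28)
1/((7808 - (c(-6, 6)*(16 - (6 - 4)**2) + T(b(0)))) - O(31)) = 1/((7808 - (28*(16 - (6 - 4)**2) - 3)) - 1*31) = 1/((7808 - (28*(16 - 1*2**2) - 3)) - 31) = 1/((7808 - (28*(16 - 1*4) - 3)) - 31) = 1/((7808 - (28*(16 - 4) - 3)) - 31) = 1/((7808 - (28*12 - 3)) - 31) = 1/((7808 - (336 - 3)) - 31) = 1/((7808 - 1*333) - 31) = 1/((7808 - 333) - 31) = 1/(7475 - 31) = 1/7444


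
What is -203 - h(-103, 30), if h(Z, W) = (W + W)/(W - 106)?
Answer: -3842/19 ≈ -202.21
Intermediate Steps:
h(Z, W) = 2*W/(-106 + W) (h(Z, W) = (2*W)/(-106 + W) = 2*W/(-106 + W))
-203 - h(-103, 30) = -203 - 2*30/(-106 + 30) = -203 - 2*30/(-76) = -203 - 2*30*(-1)/76 = -203 - 1*(-15/19) = -203 + 15/19 = -3842/19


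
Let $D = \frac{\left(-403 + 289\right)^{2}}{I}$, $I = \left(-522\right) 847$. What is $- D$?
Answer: $\frac{722}{24563} \approx 0.029394$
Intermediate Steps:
$I = -442134$
$D = - \frac{722}{24563}$ ($D = \frac{\left(-403 + 289\right)^{2}}{-442134} = \left(-114\right)^{2} \left(- \frac{1}{442134}\right) = 12996 \left(- \frac{1}{442134}\right) = - \frac{722}{24563} \approx -0.029394$)
$- D = \left(-1\right) \left(- \frac{722}{24563}\right) = \frac{722}{24563}$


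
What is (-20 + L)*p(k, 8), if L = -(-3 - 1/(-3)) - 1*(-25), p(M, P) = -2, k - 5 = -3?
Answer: -46/3 ≈ -15.333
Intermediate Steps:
k = 2 (k = 5 - 3 = 2)
L = 83/3 (L = -(-3 - 1*(-⅓)) + 25 = -(-3 + ⅓) + 25 = -1*(-8/3) + 25 = 8/3 + 25 = 83/3 ≈ 27.667)
(-20 + L)*p(k, 8) = (-20 + 83/3)*(-2) = (23/3)*(-2) = -46/3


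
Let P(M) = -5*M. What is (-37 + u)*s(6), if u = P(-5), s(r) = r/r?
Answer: -12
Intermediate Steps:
s(r) = 1
u = 25 (u = -5*(-5) = 25)
(-37 + u)*s(6) = (-37 + 25)*1 = -12*1 = -12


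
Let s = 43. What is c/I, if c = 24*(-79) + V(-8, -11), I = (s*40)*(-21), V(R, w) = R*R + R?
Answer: 46/903 ≈ 0.050941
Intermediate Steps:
V(R, w) = R + R² (V(R, w) = R² + R = R + R²)
I = -36120 (I = (43*40)*(-21) = 1720*(-21) = -36120)
c = -1840 (c = 24*(-79) - 8*(1 - 8) = -1896 - 8*(-7) = -1896 + 56 = -1840)
c/I = -1840/(-36120) = -1840*(-1/36120) = 46/903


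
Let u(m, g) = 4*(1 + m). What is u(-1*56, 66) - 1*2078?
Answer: -2298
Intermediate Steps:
u(m, g) = 4 + 4*m
u(-1*56, 66) - 1*2078 = (4 + 4*(-1*56)) - 1*2078 = (4 + 4*(-56)) - 2078 = (4 - 224) - 2078 = -220 - 2078 = -2298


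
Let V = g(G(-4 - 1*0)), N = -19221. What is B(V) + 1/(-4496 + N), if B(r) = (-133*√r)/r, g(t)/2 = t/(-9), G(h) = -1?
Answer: -1/23717 - 399*√2/2 ≈ -282.14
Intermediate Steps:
g(t) = -2*t/9 (g(t) = 2*(t/(-9)) = 2*(t*(-⅑)) = 2*(-t/9) = -2*t/9)
V = 2/9 (V = -2/9*(-1) = 2/9 ≈ 0.22222)
B(r) = -133/√r
B(V) + 1/(-4496 + N) = -399*√2/2 + 1/(-4496 - 19221) = -399*√2/2 + 1/(-23717) = -399*√2/2 - 1/23717 = -1/23717 - 399*√2/2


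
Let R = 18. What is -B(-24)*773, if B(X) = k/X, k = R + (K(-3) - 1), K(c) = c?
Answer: 5411/12 ≈ 450.92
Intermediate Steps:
k = 14 (k = 18 + (-3 - 1) = 18 - 4 = 14)
B(X) = 14/X
-B(-24)*773 = -14/(-24)*773 = -14*(-1)/24*773 = -1*(-7/12)*773 = (7/12)*773 = 5411/12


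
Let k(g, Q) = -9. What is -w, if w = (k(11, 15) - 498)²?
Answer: -257049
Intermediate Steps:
w = 257049 (w = (-9 - 498)² = (-507)² = 257049)
-w = -1*257049 = -257049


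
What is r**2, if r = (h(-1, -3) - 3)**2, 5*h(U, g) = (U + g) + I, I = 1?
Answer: 104976/625 ≈ 167.96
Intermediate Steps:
h(U, g) = 1/5 + U/5 + g/5 (h(U, g) = ((U + g) + 1)/5 = (1 + U + g)/5 = 1/5 + U/5 + g/5)
r = 324/25 (r = ((1/5 + (1/5)*(-1) + (1/5)*(-3)) - 3)**2 = ((1/5 - 1/5 - 3/5) - 3)**2 = (-3/5 - 3)**2 = (-18/5)**2 = 324/25 ≈ 12.960)
r**2 = (324/25)**2 = 104976/625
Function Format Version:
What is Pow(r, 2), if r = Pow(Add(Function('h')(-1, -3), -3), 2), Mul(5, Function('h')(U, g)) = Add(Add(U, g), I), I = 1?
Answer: Rational(104976, 625) ≈ 167.96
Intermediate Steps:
Function('h')(U, g) = Add(Rational(1, 5), Mul(Rational(1, 5), U), Mul(Rational(1, 5), g)) (Function('h')(U, g) = Mul(Rational(1, 5), Add(Add(U, g), 1)) = Mul(Rational(1, 5), Add(1, U, g)) = Add(Rational(1, 5), Mul(Rational(1, 5), U), Mul(Rational(1, 5), g)))
r = Rational(324, 25) (r = Pow(Add(Add(Rational(1, 5), Mul(Rational(1, 5), -1), Mul(Rational(1, 5), -3)), -3), 2) = Pow(Add(Add(Rational(1, 5), Rational(-1, 5), Rational(-3, 5)), -3), 2) = Pow(Add(Rational(-3, 5), -3), 2) = Pow(Rational(-18, 5), 2) = Rational(324, 25) ≈ 12.960)
Pow(r, 2) = Pow(Rational(324, 25), 2) = Rational(104976, 625)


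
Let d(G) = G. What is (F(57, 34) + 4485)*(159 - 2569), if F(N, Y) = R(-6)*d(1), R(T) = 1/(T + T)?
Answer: -64851895/6 ≈ -1.0809e+7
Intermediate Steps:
R(T) = 1/(2*T)
F(N, Y) = -1/12 (F(N, Y) = ((1/2)/(-6))*1 = ((1/2)*(-1/6))*1 = -1/12*1 = -1/12)
(F(57, 34) + 4485)*(159 - 2569) = (-1/12 + 4485)*(159 - 2569) = (53819/12)*(-2410) = -64851895/6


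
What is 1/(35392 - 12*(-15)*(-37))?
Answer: 1/28732 ≈ 3.4804e-5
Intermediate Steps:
1/(35392 - 12*(-15)*(-37)) = 1/(35392 + 180*(-37)) = 1/(35392 - 6660) = 1/28732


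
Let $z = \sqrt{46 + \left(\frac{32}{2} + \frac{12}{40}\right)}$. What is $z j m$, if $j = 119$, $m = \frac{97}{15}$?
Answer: $\frac{11543 \sqrt{6230}}{150} \approx 6074.0$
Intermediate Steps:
$m = \frac{97}{15}$ ($m = 97 \cdot \frac{1}{15} = \frac{97}{15} \approx 6.4667$)
$z = \frac{\sqrt{6230}}{10}$ ($z = \sqrt{46 + \left(32 \cdot \frac{1}{2} + 12 \cdot \frac{1}{40}\right)} = \sqrt{46 + \left(16 + \frac{3}{10}\right)} = \sqrt{46 + \frac{163}{10}} = \sqrt{\frac{623}{10}} = \frac{\sqrt{6230}}{10} \approx 7.893$)
$z j m = \frac{\sqrt{6230}}{10} \cdot 119 \cdot \frac{97}{15} = \frac{119 \sqrt{6230}}{10} \cdot \frac{97}{15} = \frac{11543 \sqrt{6230}}{150}$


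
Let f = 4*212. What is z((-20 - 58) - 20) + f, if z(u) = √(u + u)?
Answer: 848 + 14*I ≈ 848.0 + 14.0*I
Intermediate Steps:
z(u) = √2*√u (z(u) = √(2*u) = √2*√u)
f = 848
z((-20 - 58) - 20) + f = √2*√((-20 - 58) - 20) + 848 = √2*√(-78 - 20) + 848 = √2*√(-98) + 848 = √2*(7*I*√2) + 848 = 14*I + 848 = 848 + 14*I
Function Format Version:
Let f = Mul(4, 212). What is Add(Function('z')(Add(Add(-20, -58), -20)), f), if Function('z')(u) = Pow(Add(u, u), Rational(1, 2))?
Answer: Add(848, Mul(14, I)) ≈ Add(848.00, Mul(14.000, I))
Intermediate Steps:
Function('z')(u) = Mul(Pow(2, Rational(1, 2)), Pow(u, Rational(1, 2))) (Function('z')(u) = Pow(Mul(2, u), Rational(1, 2)) = Mul(Pow(2, Rational(1, 2)), Pow(u, Rational(1, 2))))
f = 848
Add(Function('z')(Add(Add(-20, -58), -20)), f) = Add(Mul(Pow(2, Rational(1, 2)), Pow(Add(Add(-20, -58), -20), Rational(1, 2))), 848) = Add(Mul(Pow(2, Rational(1, 2)), Pow(Add(-78, -20), Rational(1, 2))), 848) = Add(Mul(Pow(2, Rational(1, 2)), Pow(-98, Rational(1, 2))), 848) = Add(Mul(Pow(2, Rational(1, 2)), Mul(7, I, Pow(2, Rational(1, 2)))), 848) = Add(Mul(14, I), 848) = Add(848, Mul(14, I))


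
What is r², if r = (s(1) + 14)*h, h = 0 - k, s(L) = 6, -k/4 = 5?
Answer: 160000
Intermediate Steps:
k = -20 (k = -4*5 = -20)
h = 20 (h = 0 - 1*(-20) = 0 + 20 = 20)
r = 400 (r = (6 + 14)*20 = 20*20 = 400)
r² = 400² = 160000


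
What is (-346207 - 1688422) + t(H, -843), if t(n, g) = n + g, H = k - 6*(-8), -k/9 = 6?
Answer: -2035478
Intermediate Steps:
k = -54 (k = -9*6 = -54)
H = -6 (H = -54 - 6*(-8) = -54 + 48 = -6)
t(n, g) = g + n
(-346207 - 1688422) + t(H, -843) = (-346207 - 1688422) + (-843 - 6) = -2034629 - 849 = -2035478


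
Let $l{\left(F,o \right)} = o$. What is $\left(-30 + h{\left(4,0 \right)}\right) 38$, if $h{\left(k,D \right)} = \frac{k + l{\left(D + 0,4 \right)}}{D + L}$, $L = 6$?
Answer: $- \frac{3268}{3} \approx -1089.3$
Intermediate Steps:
$h{\left(k,D \right)} = \frac{4 + k}{6 + D}$ ($h{\left(k,D \right)} = \frac{k + 4}{D + 6} = \frac{4 + k}{6 + D}$)
$\left(-30 + h{\left(4,0 \right)}\right) 38 = \left(-30 + \frac{4 + 4}{6 + 0}\right) 38 = \left(-30 + \frac{1}{6} \cdot 8\right) 38 = \left(-30 + \frac{4}{3}\right) 38 = \left(- \frac{86}{3}\right) 38 = - \frac{3268}{3}$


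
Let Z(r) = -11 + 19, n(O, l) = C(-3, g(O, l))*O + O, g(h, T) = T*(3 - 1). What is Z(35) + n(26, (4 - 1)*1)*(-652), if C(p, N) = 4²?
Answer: -288176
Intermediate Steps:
g(h, T) = 2*T (g(h, T) = T*2 = 2*T)
C(p, N) = 16
n(O, l) = 17*O (n(O, l) = 16*O + O = 17*O)
Z(r) = 8
Z(35) + n(26, (4 - 1)*1)*(-652) = 8 + (17*26)*(-652) = 8 + 442*(-652) = 8 - 288184 = -288176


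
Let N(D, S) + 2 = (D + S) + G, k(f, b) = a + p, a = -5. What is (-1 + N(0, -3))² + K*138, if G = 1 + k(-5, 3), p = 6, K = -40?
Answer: -5504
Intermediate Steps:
k(f, b) = 1 (k(f, b) = -5 + 6 = 1)
G = 2 (G = 1 + 1 = 2)
N(D, S) = D + S (N(D, S) = -2 + ((D + S) + 2) = -2 + (2 + D + S) = D + S)
(-1 + N(0, -3))² + K*138 = (-1 + (0 - 3))² - 40*138 = (-1 - 3)² - 5520 = (-4)² - 5520 = 16 - 5520 = -5504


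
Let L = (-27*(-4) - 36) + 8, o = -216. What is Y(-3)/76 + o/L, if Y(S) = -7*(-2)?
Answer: -239/95 ≈ -2.5158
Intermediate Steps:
Y(S) = 14
L = 80 (L = (108 - 36) + 8 = 72 + 8 = 80)
Y(-3)/76 + o/L = 14/76 - 216/80 = 14*(1/76) - 216*1/80 = 7/38 - 27/10 = -239/95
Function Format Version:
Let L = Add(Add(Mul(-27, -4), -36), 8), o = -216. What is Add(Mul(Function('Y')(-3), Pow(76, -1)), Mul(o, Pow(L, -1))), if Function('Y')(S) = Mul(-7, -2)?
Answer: Rational(-239, 95) ≈ -2.5158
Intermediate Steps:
Function('Y')(S) = 14
L = 80 (L = Add(Add(108, -36), 8) = Add(72, 8) = 80)
Add(Mul(Function('Y')(-3), Pow(76, -1)), Mul(o, Pow(L, -1))) = Add(Mul(14, Pow(76, -1)), Mul(-216, Pow(80, -1))) = Add(Mul(14, Rational(1, 76)), Mul(-216, Rational(1, 80))) = Add(Rational(7, 38), Rational(-27, 10)) = Rational(-239, 95)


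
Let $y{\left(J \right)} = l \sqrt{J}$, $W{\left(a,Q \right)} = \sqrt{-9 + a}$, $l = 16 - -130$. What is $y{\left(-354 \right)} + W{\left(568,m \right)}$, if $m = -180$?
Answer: $\sqrt{559} + 146 i \sqrt{354} \approx 23.643 + 2747.0 i$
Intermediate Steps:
$l = 146$ ($l = 16 + 130 = 146$)
$y{\left(J \right)} = 146 \sqrt{J}$
$y{\left(-354 \right)} + W{\left(568,m \right)} = 146 \sqrt{-354} + \sqrt{-9 + 568} = 146 i \sqrt{354} + \sqrt{559} = \sqrt{559} + 146 i \sqrt{354}$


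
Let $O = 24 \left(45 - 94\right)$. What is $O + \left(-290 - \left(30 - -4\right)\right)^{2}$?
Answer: $103800$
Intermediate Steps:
$O = -1176$ ($O = 24 \left(-49\right) = -1176$)
$O + \left(-290 - \left(30 - -4\right)\right)^{2} = -1176 + \left(-290 - \left(30 - -4\right)\right)^{2} = -1176 + \left(-290 - 34\right)^{2} = -1176 + \left(-324\right)^{2} = -1176 + 104976 = 103800$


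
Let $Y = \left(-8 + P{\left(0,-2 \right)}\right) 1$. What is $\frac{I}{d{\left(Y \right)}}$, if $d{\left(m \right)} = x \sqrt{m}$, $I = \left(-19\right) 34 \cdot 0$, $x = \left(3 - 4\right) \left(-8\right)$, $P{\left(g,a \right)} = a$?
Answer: $0$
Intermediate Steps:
$x = 8$ ($x = \left(-1\right) \left(-8\right) = 8$)
$I = 0$ ($I = \left(-646\right) 0 = 0$)
$Y = -10$ ($Y = \left(-8 - 2\right) 1 = \left(-10\right) 1 = -10$)
$d{\left(m \right)} = 8 \sqrt{m}$
$\frac{I}{d{\left(Y \right)}} = \frac{0}{8 \sqrt{-10}} = \frac{0}{8 i \sqrt{10}} = 0 \left(- \frac{i \sqrt{10}}{80}\right) = 0$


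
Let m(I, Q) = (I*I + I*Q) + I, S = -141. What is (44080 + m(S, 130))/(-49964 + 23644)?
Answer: -4549/2632 ≈ -1.7283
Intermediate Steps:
m(I, Q) = I + I² + I*Q (m(I, Q) = (I² + I*Q) + I = I + I² + I*Q)
(44080 + m(S, 130))/(-49964 + 23644) = (44080 - 141*(1 - 141 + 130))/(-49964 + 23644) = (44080 - 141*(-10))/(-26320) = (44080 + 1410)*(-1/26320) = 45490*(-1/26320) = -4549/2632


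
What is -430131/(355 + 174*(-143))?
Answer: 430131/24527 ≈ 17.537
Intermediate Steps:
-430131/(355 + 174*(-143)) = -430131/(355 - 24882) = -430131/(-24527) = -430131*(-1/24527) = 430131/24527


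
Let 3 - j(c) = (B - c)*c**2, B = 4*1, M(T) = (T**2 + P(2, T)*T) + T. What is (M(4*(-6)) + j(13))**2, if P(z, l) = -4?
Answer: 4717584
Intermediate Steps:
M(T) = T**2 - 3*T (M(T) = (T**2 - 4*T) + T = T**2 - 3*T)
B = 4
j(c) = 3 - c**2*(4 - c) (j(c) = 3 - (4 - c)*c**2 = 3 - c**2*(4 - c))
(M(4*(-6)) + j(13))**2 = ((4*(-6))*(-3 + 4*(-6)) + (3 + 13**3 - 4*13**2))**2 = (-24*(-3 - 24) + (3 + 2197 - 4*169))**2 = (-24*(-27) + (3 + 2197 - 676))**2 = (648 + 1524)**2 = 2172**2 = 4717584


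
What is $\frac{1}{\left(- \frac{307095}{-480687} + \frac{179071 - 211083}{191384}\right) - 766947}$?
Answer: $- \frac{7666316734}{5879655004747995} \approx -1.3039 \cdot 10^{-6}$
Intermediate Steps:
$\frac{1}{\left(- \frac{307095}{-480687} + \frac{179071 - 211083}{191384}\right) - 766947} = \frac{1}{\left(\left(-307095\right) \left(- \frac{1}{480687}\right) + \left(179071 - 211083\right) \frac{1}{191384}\right) - 766947} = \frac{1}{\left(\frac{102365}{160229} - \frac{8003}{47846}\right) - 766947} = \frac{1}{\frac{3615443103}{7666316734} - 766947} = \frac{1}{- \frac{5879655004747995}{7666316734}} = - \frac{7666316734}{5879655004747995}$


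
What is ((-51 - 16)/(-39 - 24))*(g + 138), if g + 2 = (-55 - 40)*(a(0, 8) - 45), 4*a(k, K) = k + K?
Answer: 4489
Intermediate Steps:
a(k, K) = K/4 + k/4 (a(k, K) = (k + K)/4 = (K + k)/4 = K/4 + k/4)
g = 4083 (g = -2 + (-55 - 40)*(((¼)*8 + (¼)*0) - 45) = -2 - 95*((2 + 0) - 45) = -2 - 95*(2 - 45) = -2 - 95*(-43) = -2 + 4085 = 4083)
((-51 - 16)/(-39 - 24))*(g + 138) = ((-51 - 16)/(-39 - 24))*(4083 + 138) = -67/(-63)*4221 = -67*(-1/63)*4221 = (67/63)*4221 = 4489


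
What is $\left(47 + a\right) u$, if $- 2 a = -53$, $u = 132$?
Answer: $9702$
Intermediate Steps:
$a = \frac{53}{2}$ ($a = \left(- \frac{1}{2}\right) \left(-53\right) = \frac{53}{2} \approx 26.5$)
$\left(47 + a\right) u = \left(47 + \frac{53}{2}\right) 132 = \frac{147}{2} \cdot 132 = 9702$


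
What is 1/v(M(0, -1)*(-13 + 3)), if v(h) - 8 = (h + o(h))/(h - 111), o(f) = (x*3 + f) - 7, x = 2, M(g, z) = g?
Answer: 111/889 ≈ 0.12486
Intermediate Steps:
o(f) = -1 + f (o(f) = (2*3 + f) - 7 = (6 + f) - 7 = -1 + f)
v(h) = 8 + (-1 + 2*h)/(-111 + h) (v(h) = 8 + (h + (-1 + h))/(h - 111) = 8 + (-1 + 2*h)/(-111 + h))
1/v(M(0, -1)*(-13 + 3)) = 1/((-889 + 10*(0*(-13 + 3)))/(-111 + 0*(-13 + 3))) = 1/((-889 + 10*(0*(-10)))/(-111 + 0*(-10))) = 1/((-889 + 10*0)/(-111 + 0)) = 1/((-889 + 0)/(-111)) = 1/(-1/111*(-889)) = 1/(889/111) = 111/889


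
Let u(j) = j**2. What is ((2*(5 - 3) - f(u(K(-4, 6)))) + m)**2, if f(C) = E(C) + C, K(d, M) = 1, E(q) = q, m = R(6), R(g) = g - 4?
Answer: 16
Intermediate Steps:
R(g) = -4 + g
m = 2 (m = -4 + 6 = 2)
f(C) = 2*C (f(C) = C + C = 2*C)
((2*(5 - 3) - f(u(K(-4, 6)))) + m)**2 = ((2*(5 - 3) - 2*1**2) + 2)**2 = ((2*2 - 2) + 2)**2 = ((4 - 1*2) + 2)**2 = ((4 - 2) + 2)**2 = (2 + 2)**2 = 4**2 = 16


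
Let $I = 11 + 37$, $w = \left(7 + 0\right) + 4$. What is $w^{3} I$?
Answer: $63888$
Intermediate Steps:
$w = 11$ ($w = 7 + 4 = 11$)
$I = 48$
$w^{3} I = 11^{3} \cdot 48 = 1331 \cdot 48 = 63888$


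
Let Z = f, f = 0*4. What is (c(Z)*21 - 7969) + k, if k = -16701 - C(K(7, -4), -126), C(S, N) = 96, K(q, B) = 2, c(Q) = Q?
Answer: -24766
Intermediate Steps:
f = 0
Z = 0
k = -16797 (k = -16701 - 1*96 = -16701 - 96 = -16797)
(c(Z)*21 - 7969) + k = (0*21 - 7969) - 16797 = (0 - 7969) - 16797 = -7969 - 16797 = -24766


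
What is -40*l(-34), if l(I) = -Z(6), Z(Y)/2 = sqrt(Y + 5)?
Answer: 80*sqrt(11) ≈ 265.33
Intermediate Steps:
Z(Y) = 2*sqrt(5 + Y) (Z(Y) = 2*sqrt(Y + 5) = 2*sqrt(5 + Y))
l(I) = -2*sqrt(11) (l(I) = -2*sqrt(5 + 6) = -2*sqrt(11))
-40*l(-34) = -(-80)*sqrt(11) = 80*sqrt(11)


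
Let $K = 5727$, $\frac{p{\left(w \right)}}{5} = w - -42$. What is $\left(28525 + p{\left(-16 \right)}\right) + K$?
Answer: $34382$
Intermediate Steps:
$p{\left(w \right)} = 210 + 5 w$ ($p{\left(w \right)} = 5 \left(w - -42\right) = 5 \left(w + 42\right) = 5 \left(42 + w\right) = 210 + 5 w$)
$\left(28525 + p{\left(-16 \right)}\right) + K = \left(28525 + \left(210 + 5 \left(-16\right)\right)\right) + 5727 = \left(28525 + \left(210 - 80\right)\right) + 5727 = \left(28525 + 130\right) + 5727 = 28655 + 5727 = 34382$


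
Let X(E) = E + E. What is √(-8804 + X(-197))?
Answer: 3*I*√1022 ≈ 95.906*I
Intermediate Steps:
X(E) = 2*E
√(-8804 + X(-197)) = √(-8804 + 2*(-197)) = √(-8804 - 394) = √(-9198) = 3*I*√1022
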